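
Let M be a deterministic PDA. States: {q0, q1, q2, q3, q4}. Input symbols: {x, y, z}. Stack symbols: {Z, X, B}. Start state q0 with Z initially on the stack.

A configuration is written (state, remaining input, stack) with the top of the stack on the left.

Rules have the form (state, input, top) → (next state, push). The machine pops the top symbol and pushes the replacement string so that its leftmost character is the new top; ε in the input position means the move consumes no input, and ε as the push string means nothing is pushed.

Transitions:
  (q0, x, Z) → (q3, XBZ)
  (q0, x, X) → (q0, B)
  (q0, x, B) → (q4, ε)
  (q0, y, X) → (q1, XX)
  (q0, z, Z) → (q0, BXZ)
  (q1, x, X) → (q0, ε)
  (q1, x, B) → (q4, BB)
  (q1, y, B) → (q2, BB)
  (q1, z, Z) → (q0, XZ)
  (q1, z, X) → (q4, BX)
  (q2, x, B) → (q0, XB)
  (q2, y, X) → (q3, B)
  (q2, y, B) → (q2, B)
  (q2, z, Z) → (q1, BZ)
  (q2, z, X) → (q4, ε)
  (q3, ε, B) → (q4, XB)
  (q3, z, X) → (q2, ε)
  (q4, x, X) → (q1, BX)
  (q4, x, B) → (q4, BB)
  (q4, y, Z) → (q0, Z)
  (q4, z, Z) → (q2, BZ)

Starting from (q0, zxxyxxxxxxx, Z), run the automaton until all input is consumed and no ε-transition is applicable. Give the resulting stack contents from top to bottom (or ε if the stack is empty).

BBBBBBXZ

(q0, zxxyxxxxxxx, Z) ⊢ (q0, xxyxxxxxxx, BXZ) ⊢ (q4, xyxxxxxxx, XZ) ⊢ (q1, yxxxxxxx, BXZ) ⊢ (q2, xxxxxxx, BBXZ) ⊢ (q0, xxxxxx, XBBXZ) ⊢ (q0, xxxxx, BBBXZ) ⊢ (q4, xxxx, BBXZ) ⊢ (q4, xxx, BBBXZ) ⊢ (q4, xx, BBBBXZ) ⊢ (q4, x, BBBBBXZ) ⊢ (q4, ε, BBBBBBXZ)
All input consumed in state q4 with stack BBBBBBXZ.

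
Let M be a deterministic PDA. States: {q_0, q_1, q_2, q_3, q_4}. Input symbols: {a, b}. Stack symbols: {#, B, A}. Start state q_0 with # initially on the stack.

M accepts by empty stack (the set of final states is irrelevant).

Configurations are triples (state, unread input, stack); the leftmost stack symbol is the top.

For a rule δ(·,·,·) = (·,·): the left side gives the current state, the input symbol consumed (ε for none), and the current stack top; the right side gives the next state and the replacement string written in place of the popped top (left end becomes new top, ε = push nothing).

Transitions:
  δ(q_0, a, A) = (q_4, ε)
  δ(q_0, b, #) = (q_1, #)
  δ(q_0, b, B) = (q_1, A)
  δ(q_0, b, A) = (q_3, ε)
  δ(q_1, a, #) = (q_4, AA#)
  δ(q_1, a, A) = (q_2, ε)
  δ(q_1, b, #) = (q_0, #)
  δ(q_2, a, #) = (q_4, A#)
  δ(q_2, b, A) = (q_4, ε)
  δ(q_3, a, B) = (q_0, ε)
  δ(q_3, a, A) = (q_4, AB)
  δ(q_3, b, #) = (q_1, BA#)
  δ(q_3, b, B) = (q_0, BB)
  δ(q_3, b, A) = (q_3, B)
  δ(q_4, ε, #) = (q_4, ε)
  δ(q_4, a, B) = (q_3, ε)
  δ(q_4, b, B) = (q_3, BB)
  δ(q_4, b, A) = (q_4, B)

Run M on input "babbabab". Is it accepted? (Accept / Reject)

Accept

(q_0, babbabab, #)
  read b, top #: go to q_1, push # → (q_1, abbabab, #)
  read a, top #: go to q_4, push AA# → (q_4, bbabab, AA#)
  read b, top A: go to q_4, push B → (q_4, babab, BA#)
  read b, top B: go to q_3, push BB → (q_3, abab, BBA#)
  read a, top B: go to q_0, push ε → (q_0, bab, BA#)
  read b, top B: go to q_1, push A → (q_1, ab, AA#)
  read a, top A: go to q_2, push ε → (q_2, b, A#)
  read b, top A: go to q_4, push ε → (q_4, ε, #)
  ε-move, top #: go to q_4, push ε → (q_4, ε, ε)
All input consumed and the stack is empty.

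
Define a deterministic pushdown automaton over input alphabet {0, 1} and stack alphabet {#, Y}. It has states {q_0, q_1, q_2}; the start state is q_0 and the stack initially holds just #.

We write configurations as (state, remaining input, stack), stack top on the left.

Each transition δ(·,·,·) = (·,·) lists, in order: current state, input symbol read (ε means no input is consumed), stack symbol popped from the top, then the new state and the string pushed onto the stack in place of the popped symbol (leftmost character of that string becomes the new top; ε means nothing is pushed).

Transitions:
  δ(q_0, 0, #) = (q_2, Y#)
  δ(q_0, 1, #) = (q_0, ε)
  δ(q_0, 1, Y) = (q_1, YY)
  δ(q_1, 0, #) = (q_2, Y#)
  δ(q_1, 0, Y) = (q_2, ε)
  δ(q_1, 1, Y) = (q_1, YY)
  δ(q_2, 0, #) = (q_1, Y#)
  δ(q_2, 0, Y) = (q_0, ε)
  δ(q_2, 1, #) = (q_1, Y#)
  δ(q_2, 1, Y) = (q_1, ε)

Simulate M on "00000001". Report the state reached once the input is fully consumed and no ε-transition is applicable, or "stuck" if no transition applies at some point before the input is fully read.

(q_0, 00000001, #)
  read 0, top #: go to q_2, push Y# → (q_2, 0000001, Y#)
  read 0, top Y: go to q_0, push ε → (q_0, 000001, #)
  read 0, top #: go to q_2, push Y# → (q_2, 00001, Y#)
  read 0, top Y: go to q_0, push ε → (q_0, 0001, #)
  read 0, top #: go to q_2, push Y# → (q_2, 001, Y#)
  read 0, top Y: go to q_0, push ε → (q_0, 01, #)
  read 0, top #: go to q_2, push Y# → (q_2, 1, Y#)
  read 1, top Y: go to q_1, push ε → (q_1, ε, #)
All input consumed; M is in state q_1.

q_1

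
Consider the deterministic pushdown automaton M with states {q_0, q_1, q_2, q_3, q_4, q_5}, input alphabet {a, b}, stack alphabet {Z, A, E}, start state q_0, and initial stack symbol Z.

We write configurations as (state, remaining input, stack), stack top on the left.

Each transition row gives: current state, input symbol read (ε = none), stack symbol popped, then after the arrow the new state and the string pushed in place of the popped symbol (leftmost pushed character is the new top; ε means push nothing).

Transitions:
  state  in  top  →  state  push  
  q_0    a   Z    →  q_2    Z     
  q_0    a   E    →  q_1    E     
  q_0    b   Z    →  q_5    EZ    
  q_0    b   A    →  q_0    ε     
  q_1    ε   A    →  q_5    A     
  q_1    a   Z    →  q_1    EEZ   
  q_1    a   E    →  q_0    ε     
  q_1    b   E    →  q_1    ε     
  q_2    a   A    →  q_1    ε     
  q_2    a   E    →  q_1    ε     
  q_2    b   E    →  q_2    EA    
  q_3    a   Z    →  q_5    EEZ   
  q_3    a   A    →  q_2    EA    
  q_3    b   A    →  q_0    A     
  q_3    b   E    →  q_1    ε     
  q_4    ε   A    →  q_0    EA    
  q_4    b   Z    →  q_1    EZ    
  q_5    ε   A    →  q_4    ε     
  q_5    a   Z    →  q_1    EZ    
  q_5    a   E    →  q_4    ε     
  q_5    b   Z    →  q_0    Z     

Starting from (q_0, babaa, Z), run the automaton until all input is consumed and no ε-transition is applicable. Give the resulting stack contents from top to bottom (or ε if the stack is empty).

(q_0, babaa, Z)
  read b, top Z: go to q_5, push EZ → (q_5, abaa, EZ)
  read a, top E: go to q_4, push ε → (q_4, baa, Z)
  read b, top Z: go to q_1, push EZ → (q_1, aa, EZ)
  read a, top E: go to q_0, push ε → (q_0, a, Z)
  read a, top Z: go to q_2, push Z → (q_2, ε, Z)
All input consumed in state q_2 with stack Z.

Z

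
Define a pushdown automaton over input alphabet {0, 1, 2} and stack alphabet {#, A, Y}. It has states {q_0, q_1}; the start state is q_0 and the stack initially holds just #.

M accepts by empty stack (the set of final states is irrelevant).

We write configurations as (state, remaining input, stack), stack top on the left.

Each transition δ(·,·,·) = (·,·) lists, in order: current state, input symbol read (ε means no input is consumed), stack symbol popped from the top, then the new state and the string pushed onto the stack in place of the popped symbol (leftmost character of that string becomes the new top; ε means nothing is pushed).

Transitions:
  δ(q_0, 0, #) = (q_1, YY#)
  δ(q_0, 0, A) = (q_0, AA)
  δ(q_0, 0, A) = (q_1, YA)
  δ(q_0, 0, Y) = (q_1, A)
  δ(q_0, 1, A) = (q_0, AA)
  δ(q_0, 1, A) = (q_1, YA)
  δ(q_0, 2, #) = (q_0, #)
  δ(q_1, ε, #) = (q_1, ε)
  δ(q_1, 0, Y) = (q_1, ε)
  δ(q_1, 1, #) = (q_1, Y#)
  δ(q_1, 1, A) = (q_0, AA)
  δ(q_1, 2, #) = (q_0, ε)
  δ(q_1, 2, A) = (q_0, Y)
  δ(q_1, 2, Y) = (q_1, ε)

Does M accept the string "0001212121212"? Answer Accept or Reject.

One accepting computation: (q_0, 0001212121212, #) ⊢ (q_1, 001212121212, YY#) ⊢ (q_1, 01212121212, Y#) ⊢ (q_1, 1212121212, #) ⊢ (q_1, 212121212, Y#) ⊢ (q_1, 12121212, #) ⊢ (q_1, 2121212, Y#) ⊢ (q_1, 121212, #) ⊢ (q_1, 21212, Y#) ⊢ (q_1, 1212, #) ⊢ (q_1, 212, Y#) ⊢ (q_1, 12, #) ⊢ (q_1, 2, Y#) ⊢ (q_1, ε, #) ⊢ (q_1, ε, ε)
All input consumed and the stack is empty.

Accept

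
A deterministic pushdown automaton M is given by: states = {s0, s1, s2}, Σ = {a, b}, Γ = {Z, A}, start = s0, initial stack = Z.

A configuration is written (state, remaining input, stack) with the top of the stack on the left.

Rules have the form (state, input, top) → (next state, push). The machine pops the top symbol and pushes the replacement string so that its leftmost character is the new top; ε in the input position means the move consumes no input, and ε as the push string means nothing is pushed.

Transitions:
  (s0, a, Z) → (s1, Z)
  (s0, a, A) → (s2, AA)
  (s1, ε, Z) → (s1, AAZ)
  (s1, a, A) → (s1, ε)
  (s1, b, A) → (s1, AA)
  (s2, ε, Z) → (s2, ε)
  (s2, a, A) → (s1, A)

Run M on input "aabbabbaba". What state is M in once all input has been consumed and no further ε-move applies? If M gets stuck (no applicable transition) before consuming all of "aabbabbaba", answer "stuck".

s1

(s0, aabbabbaba, Z)
  read a, top Z: go to s1, push Z → (s1, abbabbaba, Z)
  ε-move, top Z: go to s1, push AAZ → (s1, abbabbaba, AAZ)
  read a, top A: go to s1, push ε → (s1, bbabbaba, AZ)
  read b, top A: go to s1, push AA → (s1, babbaba, AAZ)
  read b, top A: go to s1, push AA → (s1, abbaba, AAAZ)
  read a, top A: go to s1, push ε → (s1, bbaba, AAZ)
  read b, top A: go to s1, push AA → (s1, baba, AAAZ)
  read b, top A: go to s1, push AA → (s1, aba, AAAAZ)
  read a, top A: go to s1, push ε → (s1, ba, AAAZ)
  read b, top A: go to s1, push AA → (s1, a, AAAAZ)
  read a, top A: go to s1, push ε → (s1, ε, AAAZ)
All input consumed; M is in state s1.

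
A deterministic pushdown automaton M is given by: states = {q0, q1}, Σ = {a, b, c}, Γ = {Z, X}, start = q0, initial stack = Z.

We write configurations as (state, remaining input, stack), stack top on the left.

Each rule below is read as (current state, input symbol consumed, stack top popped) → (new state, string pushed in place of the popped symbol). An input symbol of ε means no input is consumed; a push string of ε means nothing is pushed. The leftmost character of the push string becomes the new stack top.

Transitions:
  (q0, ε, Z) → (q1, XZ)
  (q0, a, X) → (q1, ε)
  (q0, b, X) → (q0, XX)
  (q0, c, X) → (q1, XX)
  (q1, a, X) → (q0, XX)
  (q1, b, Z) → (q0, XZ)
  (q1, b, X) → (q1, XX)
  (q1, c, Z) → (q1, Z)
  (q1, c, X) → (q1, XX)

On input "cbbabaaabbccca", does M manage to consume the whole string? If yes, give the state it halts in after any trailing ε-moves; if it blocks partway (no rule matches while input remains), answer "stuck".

(q0, cbbabaaabbccca, Z)
  ε-move, top Z: go to q1, push XZ → (q1, cbbabaaabbccca, XZ)
  read c, top X: go to q1, push XX → (q1, bbabaaabbccca, XXZ)
  read b, top X: go to q1, push XX → (q1, babaaabbccca, XXXZ)
  read b, top X: go to q1, push XX → (q1, abaaabbccca, XXXXZ)
  read a, top X: go to q0, push XX → (q0, baaabbccca, XXXXXZ)
  read b, top X: go to q0, push XX → (q0, aaabbccca, XXXXXXZ)
  read a, top X: go to q1, push ε → (q1, aabbccca, XXXXXZ)
  read a, top X: go to q0, push XX → (q0, abbccca, XXXXXXZ)
  read a, top X: go to q1, push ε → (q1, bbccca, XXXXXZ)
  read b, top X: go to q1, push XX → (q1, bccca, XXXXXXZ)
  read b, top X: go to q1, push XX → (q1, ccca, XXXXXXXZ)
  read c, top X: go to q1, push XX → (q1, cca, XXXXXXXXZ)
  read c, top X: go to q1, push XX → (q1, ca, XXXXXXXXXZ)
  read c, top X: go to q1, push XX → (q1, a, XXXXXXXXXXZ)
  read a, top X: go to q0, push XX → (q0, ε, XXXXXXXXXXXZ)
All input consumed; M is in state q0.

q0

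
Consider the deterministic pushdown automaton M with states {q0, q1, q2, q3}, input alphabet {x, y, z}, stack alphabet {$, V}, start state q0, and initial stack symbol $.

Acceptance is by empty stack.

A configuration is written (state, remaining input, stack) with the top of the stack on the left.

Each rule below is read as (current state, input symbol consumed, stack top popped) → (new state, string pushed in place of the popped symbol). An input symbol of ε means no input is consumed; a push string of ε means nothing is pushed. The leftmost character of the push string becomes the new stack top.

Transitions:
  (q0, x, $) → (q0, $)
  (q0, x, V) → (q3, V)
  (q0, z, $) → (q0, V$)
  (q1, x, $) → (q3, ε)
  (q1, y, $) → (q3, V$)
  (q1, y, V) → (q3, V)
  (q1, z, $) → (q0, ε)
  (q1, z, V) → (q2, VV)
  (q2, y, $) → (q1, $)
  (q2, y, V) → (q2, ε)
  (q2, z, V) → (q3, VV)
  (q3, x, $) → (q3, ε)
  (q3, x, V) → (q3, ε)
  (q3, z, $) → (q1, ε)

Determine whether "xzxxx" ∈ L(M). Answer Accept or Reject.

Accept

(q0, xzxxx, $)
  read x, top $: go to q0, push $ → (q0, zxxx, $)
  read z, top $: go to q0, push V$ → (q0, xxx, V$)
  read x, top V: go to q3, push V → (q3, xx, V$)
  read x, top V: go to q3, push ε → (q3, x, $)
  read x, top $: go to q3, push ε → (q3, ε, ε)
All input consumed and the stack is empty.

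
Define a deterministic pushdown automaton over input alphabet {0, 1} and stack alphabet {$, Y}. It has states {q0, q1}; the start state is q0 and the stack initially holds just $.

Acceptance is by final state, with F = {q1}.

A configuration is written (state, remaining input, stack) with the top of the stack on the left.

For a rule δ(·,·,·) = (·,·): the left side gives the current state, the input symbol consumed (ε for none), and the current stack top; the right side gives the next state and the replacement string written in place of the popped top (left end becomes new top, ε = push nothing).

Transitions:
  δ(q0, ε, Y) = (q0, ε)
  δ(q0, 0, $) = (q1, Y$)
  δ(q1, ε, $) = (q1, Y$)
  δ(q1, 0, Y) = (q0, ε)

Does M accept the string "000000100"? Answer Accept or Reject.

(q0, 000000100, $) ⊢ (q1, 00000100, Y$) ⊢ (q0, 0000100, $) ⊢ (q1, 000100, Y$) ⊢ (q0, 00100, $) ⊢ (q1, 0100, Y$) ⊢ (q0, 100, $)
No transition applies at (q0, 100, $); input not fully consumed.

Reject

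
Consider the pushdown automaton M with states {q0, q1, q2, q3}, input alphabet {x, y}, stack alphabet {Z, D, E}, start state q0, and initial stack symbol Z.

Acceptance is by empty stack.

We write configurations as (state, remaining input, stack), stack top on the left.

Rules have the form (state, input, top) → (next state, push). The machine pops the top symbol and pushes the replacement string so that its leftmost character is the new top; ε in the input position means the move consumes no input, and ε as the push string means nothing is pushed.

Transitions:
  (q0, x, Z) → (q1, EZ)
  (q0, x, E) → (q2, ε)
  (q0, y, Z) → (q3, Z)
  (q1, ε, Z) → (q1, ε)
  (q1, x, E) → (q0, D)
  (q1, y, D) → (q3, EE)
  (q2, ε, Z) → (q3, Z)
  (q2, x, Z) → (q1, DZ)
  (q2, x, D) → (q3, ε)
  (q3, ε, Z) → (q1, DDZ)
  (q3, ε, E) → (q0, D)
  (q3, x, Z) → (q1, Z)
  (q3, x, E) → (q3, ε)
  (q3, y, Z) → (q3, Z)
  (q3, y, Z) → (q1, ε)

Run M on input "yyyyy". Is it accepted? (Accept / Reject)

Accept

One accepting computation: (q0, yyyyy, Z) ⊢ (q3, yyyy, Z) ⊢ (q3, yyy, Z) ⊢ (q3, yy, Z) ⊢ (q3, y, Z) ⊢ (q1, ε, ε)
All input consumed and the stack is empty.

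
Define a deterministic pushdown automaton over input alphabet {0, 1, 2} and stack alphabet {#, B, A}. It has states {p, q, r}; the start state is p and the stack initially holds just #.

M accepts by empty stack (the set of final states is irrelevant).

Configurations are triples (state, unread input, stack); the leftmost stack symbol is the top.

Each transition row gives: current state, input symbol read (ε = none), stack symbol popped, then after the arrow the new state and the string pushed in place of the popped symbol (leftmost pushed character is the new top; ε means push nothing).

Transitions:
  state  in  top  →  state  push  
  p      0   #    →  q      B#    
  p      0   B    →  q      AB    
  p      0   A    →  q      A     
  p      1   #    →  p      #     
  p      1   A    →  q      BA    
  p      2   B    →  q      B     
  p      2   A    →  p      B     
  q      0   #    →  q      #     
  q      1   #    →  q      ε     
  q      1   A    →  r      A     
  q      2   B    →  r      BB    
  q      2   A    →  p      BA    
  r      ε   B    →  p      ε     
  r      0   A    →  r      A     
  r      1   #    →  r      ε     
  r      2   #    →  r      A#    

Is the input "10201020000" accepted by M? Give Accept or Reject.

(p, 10201020000, #)
  read 1, top #: go to p, push # → (p, 0201020000, #)
  read 0, top #: go to q, push B# → (q, 201020000, B#)
  read 2, top B: go to r, push BB → (r, 01020000, BB#)
  ε-move, top B: go to p, push ε → (p, 01020000, B#)
  read 0, top B: go to q, push AB → (q, 1020000, AB#)
  read 1, top A: go to r, push A → (r, 020000, AB#)
  read 0, top A: go to r, push A → (r, 20000, AB#)
No transition applies at (r, 20000, AB#); input not fully consumed.

Reject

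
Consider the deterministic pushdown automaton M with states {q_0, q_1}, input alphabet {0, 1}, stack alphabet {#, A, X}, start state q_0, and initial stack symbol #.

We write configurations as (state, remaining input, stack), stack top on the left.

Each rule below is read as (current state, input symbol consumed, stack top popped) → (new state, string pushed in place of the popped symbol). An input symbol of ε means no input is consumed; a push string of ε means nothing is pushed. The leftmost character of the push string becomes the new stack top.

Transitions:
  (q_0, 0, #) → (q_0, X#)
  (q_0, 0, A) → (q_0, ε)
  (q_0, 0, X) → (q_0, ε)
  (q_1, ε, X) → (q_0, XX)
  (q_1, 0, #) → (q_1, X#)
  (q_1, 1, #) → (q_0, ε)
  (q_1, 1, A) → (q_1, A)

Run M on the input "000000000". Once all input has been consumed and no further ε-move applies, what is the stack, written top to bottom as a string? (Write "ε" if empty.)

(q_0, 000000000, #)
  read 0, top #: go to q_0, push X# → (q_0, 00000000, X#)
  read 0, top X: go to q_0, push ε → (q_0, 0000000, #)
  read 0, top #: go to q_0, push X# → (q_0, 000000, X#)
  read 0, top X: go to q_0, push ε → (q_0, 00000, #)
  read 0, top #: go to q_0, push X# → (q_0, 0000, X#)
  read 0, top X: go to q_0, push ε → (q_0, 000, #)
  read 0, top #: go to q_0, push X# → (q_0, 00, X#)
  read 0, top X: go to q_0, push ε → (q_0, 0, #)
  read 0, top #: go to q_0, push X# → (q_0, ε, X#)
All input consumed in state q_0 with stack X#.

X#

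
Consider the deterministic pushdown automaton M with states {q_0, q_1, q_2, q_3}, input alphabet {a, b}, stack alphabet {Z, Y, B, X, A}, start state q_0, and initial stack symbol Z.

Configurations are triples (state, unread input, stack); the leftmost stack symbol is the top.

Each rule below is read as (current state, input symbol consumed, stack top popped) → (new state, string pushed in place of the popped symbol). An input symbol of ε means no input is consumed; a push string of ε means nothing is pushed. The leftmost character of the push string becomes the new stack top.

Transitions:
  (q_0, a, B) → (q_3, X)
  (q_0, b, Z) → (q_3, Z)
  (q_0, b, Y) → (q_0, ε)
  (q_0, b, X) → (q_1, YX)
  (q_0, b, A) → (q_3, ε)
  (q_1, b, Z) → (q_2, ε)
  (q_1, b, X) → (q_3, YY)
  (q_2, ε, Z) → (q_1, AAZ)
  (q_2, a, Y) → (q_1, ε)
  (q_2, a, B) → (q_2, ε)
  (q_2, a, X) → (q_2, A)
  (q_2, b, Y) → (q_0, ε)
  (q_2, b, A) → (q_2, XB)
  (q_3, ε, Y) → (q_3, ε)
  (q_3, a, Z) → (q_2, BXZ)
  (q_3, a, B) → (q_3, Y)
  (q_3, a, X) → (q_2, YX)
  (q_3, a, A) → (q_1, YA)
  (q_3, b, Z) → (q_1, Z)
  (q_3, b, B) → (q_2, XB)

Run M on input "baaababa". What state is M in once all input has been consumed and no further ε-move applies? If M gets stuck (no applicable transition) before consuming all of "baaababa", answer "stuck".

q_2

(q_0, baaababa, Z)
  read b, top Z: go to q_3, push Z → (q_3, aaababa, Z)
  read a, top Z: go to q_2, push BXZ → (q_2, aababa, BXZ)
  read a, top B: go to q_2, push ε → (q_2, ababa, XZ)
  read a, top X: go to q_2, push A → (q_2, baba, AZ)
  read b, top A: go to q_2, push XB → (q_2, aba, XBZ)
  read a, top X: go to q_2, push A → (q_2, ba, ABZ)
  read b, top A: go to q_2, push XB → (q_2, a, XBBZ)
  read a, top X: go to q_2, push A → (q_2, ε, ABBZ)
All input consumed; M is in state q_2.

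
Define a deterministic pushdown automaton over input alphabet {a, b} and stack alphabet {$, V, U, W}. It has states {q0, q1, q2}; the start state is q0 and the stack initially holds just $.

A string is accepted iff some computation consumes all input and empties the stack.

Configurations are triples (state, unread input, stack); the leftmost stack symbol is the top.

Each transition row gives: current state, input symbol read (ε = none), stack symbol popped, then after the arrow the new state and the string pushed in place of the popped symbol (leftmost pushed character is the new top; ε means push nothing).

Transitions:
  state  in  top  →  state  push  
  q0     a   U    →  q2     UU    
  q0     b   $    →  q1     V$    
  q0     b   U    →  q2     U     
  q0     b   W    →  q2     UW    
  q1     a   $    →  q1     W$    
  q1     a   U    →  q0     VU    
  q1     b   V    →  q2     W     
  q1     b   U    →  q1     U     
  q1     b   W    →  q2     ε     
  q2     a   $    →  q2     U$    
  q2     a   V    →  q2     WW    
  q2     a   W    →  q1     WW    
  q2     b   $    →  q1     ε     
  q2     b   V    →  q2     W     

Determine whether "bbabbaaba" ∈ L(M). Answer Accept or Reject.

(q0, bbabbaaba, $)
  read b, top $: go to q1, push V$ → (q1, babbaaba, V$)
  read b, top V: go to q2, push W → (q2, abbaaba, W$)
  read a, top W: go to q1, push WW → (q1, bbaaba, WW$)
  read b, top W: go to q2, push ε → (q2, baaba, W$)
No transition applies at (q2, baaba, W$); input not fully consumed.

Reject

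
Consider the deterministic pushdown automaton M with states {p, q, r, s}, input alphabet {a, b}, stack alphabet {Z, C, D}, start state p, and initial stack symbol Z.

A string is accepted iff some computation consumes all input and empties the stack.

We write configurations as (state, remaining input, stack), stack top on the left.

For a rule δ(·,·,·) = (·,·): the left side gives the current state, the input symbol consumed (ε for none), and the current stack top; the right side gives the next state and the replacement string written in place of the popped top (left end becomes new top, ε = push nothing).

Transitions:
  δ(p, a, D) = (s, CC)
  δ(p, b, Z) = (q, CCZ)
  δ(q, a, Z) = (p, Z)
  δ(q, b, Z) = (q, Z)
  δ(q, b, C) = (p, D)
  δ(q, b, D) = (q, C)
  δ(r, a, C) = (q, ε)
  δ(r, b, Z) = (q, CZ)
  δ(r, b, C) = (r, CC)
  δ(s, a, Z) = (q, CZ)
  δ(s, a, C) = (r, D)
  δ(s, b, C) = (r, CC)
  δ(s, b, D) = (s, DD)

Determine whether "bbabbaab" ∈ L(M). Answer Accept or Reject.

Reject

(p, bbabbaab, Z) ⊢ (q, babbaab, CCZ) ⊢ (p, abbaab, DCZ) ⊢ (s, bbaab, CCCZ) ⊢ (r, baab, CCCCZ) ⊢ (r, aab, CCCCCZ) ⊢ (q, ab, CCCCZ)
No transition applies at (q, ab, CCCCZ); input not fully consumed.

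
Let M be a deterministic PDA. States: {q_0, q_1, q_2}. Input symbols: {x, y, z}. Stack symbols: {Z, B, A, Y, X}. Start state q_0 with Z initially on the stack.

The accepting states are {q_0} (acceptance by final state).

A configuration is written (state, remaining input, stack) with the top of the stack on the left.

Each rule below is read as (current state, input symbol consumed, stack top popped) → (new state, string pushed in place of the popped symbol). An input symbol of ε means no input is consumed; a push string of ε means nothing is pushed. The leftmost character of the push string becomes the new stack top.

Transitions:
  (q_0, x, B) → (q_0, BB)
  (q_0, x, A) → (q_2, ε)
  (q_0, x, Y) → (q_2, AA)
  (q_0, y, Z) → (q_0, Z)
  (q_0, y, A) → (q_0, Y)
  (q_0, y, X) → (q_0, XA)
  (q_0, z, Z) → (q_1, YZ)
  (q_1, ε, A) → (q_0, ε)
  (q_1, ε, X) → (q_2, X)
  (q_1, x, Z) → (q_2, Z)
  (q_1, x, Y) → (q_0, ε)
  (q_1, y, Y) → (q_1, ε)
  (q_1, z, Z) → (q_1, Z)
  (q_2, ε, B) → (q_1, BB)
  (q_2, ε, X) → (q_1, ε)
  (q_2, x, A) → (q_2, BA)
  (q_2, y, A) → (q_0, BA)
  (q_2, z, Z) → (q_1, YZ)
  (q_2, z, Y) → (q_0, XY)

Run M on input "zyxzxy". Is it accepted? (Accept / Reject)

Accept

(q_0, zyxzxy, Z) ⊢ (q_1, yxzxy, YZ) ⊢ (q_1, xzxy, Z) ⊢ (q_2, zxy, Z) ⊢ (q_1, xy, YZ) ⊢ (q_0, y, Z) ⊢ (q_0, ε, Z)
All input consumed; state q_0 ∈ F.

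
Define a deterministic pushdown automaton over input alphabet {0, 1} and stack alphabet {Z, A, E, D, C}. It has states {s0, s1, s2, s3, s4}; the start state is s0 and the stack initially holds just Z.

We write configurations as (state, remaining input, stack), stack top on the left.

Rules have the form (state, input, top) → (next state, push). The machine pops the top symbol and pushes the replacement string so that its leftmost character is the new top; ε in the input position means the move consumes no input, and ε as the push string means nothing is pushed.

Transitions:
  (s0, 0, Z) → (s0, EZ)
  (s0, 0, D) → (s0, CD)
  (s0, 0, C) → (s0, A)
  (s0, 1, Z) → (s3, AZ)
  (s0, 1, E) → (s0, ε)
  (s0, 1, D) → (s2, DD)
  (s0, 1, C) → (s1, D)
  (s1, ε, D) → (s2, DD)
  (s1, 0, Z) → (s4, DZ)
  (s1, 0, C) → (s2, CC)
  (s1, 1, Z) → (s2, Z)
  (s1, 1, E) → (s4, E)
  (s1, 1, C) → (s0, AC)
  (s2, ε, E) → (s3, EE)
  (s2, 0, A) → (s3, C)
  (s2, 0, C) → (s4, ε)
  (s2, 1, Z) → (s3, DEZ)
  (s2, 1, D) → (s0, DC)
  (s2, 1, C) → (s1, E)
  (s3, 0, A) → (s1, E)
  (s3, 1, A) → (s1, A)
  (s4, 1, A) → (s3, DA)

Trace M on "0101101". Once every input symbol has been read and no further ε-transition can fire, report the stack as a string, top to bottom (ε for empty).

EZ

(s0, 0101101, Z) ⊢ (s0, 101101, EZ) ⊢ (s0, 01101, Z) ⊢ (s0, 1101, EZ) ⊢ (s0, 101, Z) ⊢ (s3, 01, AZ) ⊢ (s1, 1, EZ) ⊢ (s4, ε, EZ)
All input consumed in state s4 with stack EZ.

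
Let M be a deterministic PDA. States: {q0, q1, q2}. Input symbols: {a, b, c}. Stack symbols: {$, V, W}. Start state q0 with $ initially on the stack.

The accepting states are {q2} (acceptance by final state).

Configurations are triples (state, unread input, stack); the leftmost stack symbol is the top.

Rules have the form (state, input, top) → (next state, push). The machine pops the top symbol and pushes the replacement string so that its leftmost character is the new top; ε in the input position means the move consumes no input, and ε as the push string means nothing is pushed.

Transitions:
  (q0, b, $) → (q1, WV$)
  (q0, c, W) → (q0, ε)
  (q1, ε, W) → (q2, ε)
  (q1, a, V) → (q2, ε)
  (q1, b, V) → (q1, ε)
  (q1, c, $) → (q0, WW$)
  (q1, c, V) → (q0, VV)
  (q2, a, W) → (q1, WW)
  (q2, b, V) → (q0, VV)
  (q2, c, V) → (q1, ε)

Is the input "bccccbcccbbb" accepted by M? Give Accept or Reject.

Reject

(q0, bccccbcccbbb, $)
  read b, top $: go to q1, push WV$ → (q1, ccccbcccbbb, WV$)
  ε-move, top W: go to q2, push ε → (q2, ccccbcccbbb, V$)
  read c, top V: go to q1, push ε → (q1, cccbcccbbb, $)
  read c, top $: go to q0, push WW$ → (q0, ccbcccbbb, WW$)
  read c, top W: go to q0, push ε → (q0, cbcccbbb, W$)
  read c, top W: go to q0, push ε → (q0, bcccbbb, $)
  read b, top $: go to q1, push WV$ → (q1, cccbbb, WV$)
  ε-move, top W: go to q2, push ε → (q2, cccbbb, V$)
  read c, top V: go to q1, push ε → (q1, ccbbb, $)
  read c, top $: go to q0, push WW$ → (q0, cbbb, WW$)
  read c, top W: go to q0, push ε → (q0, bbb, W$)
No transition applies at (q0, bbb, W$); input not fully consumed.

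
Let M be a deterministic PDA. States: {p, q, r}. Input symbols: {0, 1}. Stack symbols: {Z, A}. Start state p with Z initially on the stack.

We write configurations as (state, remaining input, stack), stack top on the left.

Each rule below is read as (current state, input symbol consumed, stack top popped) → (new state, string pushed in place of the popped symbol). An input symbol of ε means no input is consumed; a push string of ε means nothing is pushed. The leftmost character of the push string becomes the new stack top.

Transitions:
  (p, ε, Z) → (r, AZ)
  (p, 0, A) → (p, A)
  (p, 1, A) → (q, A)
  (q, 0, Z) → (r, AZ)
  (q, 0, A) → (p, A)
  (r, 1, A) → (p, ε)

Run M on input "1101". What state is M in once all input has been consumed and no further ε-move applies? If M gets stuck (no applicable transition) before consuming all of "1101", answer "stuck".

stuck

(p, 1101, Z)
  ε-move, top Z: go to r, push AZ → (r, 1101, AZ)
  read 1, top A: go to p, push ε → (p, 101, Z)
  ε-move, top Z: go to r, push AZ → (r, 101, AZ)
  read 1, top A: go to p, push ε → (p, 01, Z)
  ε-move, top Z: go to r, push AZ → (r, 01, AZ)
No transition for (r, 0, top A); M blocks with input 01 remaining.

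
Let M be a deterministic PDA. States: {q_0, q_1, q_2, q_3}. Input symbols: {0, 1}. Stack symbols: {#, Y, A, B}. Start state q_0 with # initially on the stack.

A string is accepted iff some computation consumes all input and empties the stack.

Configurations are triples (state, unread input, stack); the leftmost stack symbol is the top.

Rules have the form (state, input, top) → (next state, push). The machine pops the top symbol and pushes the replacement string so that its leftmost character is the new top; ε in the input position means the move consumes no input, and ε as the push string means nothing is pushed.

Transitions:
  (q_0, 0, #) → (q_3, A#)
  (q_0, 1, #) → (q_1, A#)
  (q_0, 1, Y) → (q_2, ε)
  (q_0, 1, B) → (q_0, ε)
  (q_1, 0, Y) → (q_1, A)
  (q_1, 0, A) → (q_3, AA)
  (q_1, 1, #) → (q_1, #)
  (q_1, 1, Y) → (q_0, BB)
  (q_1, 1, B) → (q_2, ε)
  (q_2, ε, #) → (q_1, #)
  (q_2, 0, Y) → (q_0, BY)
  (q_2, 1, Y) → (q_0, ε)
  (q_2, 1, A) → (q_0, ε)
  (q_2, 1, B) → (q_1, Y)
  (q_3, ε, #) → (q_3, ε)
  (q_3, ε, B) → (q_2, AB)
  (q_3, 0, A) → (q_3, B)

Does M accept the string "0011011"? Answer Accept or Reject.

Reject

(q_0, 0011011, #)
  read 0, top #: go to q_3, push A# → (q_3, 011011, A#)
  read 0, top A: go to q_3, push B → (q_3, 11011, B#)
  ε-move, top B: go to q_2, push AB → (q_2, 11011, AB#)
  read 1, top A: go to q_0, push ε → (q_0, 1011, B#)
  read 1, top B: go to q_0, push ε → (q_0, 011, #)
  read 0, top #: go to q_3, push A# → (q_3, 11, A#)
No transition applies at (q_3, 11, A#); input not fully consumed.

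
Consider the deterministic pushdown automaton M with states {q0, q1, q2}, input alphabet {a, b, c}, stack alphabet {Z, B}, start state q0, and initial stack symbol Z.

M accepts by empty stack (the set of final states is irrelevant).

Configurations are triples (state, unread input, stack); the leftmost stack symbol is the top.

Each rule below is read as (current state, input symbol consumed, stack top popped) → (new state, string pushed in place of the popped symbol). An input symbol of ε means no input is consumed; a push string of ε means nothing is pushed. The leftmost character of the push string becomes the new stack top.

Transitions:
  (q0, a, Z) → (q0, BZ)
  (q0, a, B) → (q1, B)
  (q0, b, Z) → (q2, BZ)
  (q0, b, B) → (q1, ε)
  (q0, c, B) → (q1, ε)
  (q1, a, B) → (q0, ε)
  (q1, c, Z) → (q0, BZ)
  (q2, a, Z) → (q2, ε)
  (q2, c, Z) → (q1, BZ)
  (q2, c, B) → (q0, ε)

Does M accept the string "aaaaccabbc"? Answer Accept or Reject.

Reject

(q0, aaaaccabbc, Z)
  read a, top Z: go to q0, push BZ → (q0, aaaccabbc, BZ)
  read a, top B: go to q1, push B → (q1, aaccabbc, BZ)
  read a, top B: go to q0, push ε → (q0, accabbc, Z)
  read a, top Z: go to q0, push BZ → (q0, ccabbc, BZ)
  read c, top B: go to q1, push ε → (q1, cabbc, Z)
  read c, top Z: go to q0, push BZ → (q0, abbc, BZ)
  read a, top B: go to q1, push B → (q1, bbc, BZ)
No transition applies at (q1, bbc, BZ); input not fully consumed.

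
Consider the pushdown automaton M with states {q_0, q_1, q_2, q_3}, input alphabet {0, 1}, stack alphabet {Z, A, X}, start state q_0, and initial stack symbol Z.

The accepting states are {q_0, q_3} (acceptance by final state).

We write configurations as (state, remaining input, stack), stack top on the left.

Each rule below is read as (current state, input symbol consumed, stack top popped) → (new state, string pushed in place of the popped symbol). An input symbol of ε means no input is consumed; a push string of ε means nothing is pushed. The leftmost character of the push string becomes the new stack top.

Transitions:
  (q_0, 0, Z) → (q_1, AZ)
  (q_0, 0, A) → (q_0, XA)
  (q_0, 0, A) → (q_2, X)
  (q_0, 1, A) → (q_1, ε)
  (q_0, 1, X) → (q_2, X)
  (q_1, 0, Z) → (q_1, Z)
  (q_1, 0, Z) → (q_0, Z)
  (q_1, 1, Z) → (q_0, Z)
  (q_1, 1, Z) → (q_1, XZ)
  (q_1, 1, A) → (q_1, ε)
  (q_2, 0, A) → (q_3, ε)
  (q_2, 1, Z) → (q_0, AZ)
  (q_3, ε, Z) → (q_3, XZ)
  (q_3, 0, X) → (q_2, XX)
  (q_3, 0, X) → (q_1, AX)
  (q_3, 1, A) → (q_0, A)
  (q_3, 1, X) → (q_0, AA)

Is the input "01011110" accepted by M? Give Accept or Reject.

Reject

No computation consumes all input and reaches a final state.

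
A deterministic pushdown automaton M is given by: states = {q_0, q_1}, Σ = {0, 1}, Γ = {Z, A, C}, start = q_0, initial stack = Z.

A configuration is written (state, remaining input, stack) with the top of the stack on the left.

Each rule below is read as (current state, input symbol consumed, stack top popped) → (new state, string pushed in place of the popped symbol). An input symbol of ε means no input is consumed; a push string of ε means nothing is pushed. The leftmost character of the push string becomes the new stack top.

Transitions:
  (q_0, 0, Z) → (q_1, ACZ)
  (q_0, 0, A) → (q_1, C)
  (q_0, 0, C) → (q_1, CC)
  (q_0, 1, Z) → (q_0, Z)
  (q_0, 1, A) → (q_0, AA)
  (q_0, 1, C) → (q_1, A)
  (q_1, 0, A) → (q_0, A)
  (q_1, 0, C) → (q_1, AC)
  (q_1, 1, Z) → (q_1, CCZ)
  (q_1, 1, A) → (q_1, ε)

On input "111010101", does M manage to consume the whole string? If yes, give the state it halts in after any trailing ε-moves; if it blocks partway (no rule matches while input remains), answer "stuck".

(q_0, 111010101, Z)
  read 1, top Z: go to q_0, push Z → (q_0, 11010101, Z)
  read 1, top Z: go to q_0, push Z → (q_0, 1010101, Z)
  read 1, top Z: go to q_0, push Z → (q_0, 010101, Z)
  read 0, top Z: go to q_1, push ACZ → (q_1, 10101, ACZ)
  read 1, top A: go to q_1, push ε → (q_1, 0101, CZ)
  read 0, top C: go to q_1, push AC → (q_1, 101, ACZ)
  read 1, top A: go to q_1, push ε → (q_1, 01, CZ)
  read 0, top C: go to q_1, push AC → (q_1, 1, ACZ)
  read 1, top A: go to q_1, push ε → (q_1, ε, CZ)
All input consumed; M is in state q_1.

q_1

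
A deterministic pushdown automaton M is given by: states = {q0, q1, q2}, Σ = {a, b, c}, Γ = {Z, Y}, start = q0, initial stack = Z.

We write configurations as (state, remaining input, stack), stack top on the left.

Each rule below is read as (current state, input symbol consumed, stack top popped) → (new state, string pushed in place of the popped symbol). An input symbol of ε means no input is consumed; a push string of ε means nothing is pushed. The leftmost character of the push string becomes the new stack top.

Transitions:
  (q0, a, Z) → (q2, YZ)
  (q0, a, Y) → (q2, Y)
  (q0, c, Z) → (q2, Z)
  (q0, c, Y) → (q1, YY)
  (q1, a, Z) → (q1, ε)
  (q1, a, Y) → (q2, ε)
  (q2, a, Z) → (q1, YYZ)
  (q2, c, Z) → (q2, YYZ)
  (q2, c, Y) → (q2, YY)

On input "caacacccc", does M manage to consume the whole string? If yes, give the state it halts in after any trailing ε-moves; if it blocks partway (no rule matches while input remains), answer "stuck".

stuck

(q0, caacacccc, Z)
  read c, top Z: go to q2, push Z → (q2, aacacccc, Z)
  read a, top Z: go to q1, push YYZ → (q1, acacccc, YYZ)
  read a, top Y: go to q2, push ε → (q2, cacccc, YZ)
  read c, top Y: go to q2, push YY → (q2, acccc, YYZ)
No transition for (q2, a, top Y); M blocks with input acccc remaining.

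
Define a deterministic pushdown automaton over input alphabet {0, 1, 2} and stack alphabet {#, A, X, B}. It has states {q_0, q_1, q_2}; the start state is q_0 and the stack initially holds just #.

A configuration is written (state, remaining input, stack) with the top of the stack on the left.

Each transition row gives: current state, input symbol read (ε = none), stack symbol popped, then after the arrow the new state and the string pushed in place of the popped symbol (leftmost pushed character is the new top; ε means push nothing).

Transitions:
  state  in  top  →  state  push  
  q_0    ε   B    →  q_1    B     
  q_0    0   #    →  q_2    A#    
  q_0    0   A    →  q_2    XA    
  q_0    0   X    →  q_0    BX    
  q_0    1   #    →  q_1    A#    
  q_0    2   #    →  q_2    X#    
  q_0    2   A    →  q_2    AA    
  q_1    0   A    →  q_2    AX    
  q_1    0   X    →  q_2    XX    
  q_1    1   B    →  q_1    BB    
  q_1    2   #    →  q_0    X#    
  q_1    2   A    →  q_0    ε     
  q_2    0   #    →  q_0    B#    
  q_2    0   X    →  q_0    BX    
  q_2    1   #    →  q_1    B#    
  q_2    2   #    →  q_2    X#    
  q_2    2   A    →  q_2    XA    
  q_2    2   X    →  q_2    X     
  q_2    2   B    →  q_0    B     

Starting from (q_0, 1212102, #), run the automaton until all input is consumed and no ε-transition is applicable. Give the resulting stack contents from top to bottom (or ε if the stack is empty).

XAX#

(q_0, 1212102, #)
  read 1, top #: go to q_1, push A# → (q_1, 212102, A#)
  read 2, top A: go to q_0, push ε → (q_0, 12102, #)
  read 1, top #: go to q_1, push A# → (q_1, 2102, A#)
  read 2, top A: go to q_0, push ε → (q_0, 102, #)
  read 1, top #: go to q_1, push A# → (q_1, 02, A#)
  read 0, top A: go to q_2, push AX → (q_2, 2, AX#)
  read 2, top A: go to q_2, push XA → (q_2, ε, XAX#)
All input consumed in state q_2 with stack XAX#.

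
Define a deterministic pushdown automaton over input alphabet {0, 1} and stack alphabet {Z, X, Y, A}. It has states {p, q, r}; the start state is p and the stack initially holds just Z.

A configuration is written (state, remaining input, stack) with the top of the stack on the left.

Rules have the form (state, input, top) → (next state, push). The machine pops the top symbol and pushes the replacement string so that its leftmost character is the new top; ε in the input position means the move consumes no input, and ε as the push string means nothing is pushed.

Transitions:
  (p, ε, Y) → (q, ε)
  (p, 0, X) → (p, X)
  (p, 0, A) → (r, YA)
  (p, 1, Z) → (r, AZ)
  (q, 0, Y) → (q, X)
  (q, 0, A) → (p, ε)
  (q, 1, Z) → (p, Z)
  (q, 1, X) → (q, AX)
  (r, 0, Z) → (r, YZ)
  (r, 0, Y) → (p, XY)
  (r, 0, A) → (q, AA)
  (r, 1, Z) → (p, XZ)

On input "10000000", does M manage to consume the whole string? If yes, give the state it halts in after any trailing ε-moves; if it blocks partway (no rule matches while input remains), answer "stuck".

(p, 10000000, Z) ⊢ (r, 0000000, AZ) ⊢ (q, 000000, AAZ) ⊢ (p, 00000, AZ) ⊢ (r, 0000, YAZ) ⊢ (p, 000, XYAZ) ⊢ (p, 00, XYAZ) ⊢ (p, 0, XYAZ) ⊢ (p, ε, XYAZ)
All input consumed; M is in state p.

p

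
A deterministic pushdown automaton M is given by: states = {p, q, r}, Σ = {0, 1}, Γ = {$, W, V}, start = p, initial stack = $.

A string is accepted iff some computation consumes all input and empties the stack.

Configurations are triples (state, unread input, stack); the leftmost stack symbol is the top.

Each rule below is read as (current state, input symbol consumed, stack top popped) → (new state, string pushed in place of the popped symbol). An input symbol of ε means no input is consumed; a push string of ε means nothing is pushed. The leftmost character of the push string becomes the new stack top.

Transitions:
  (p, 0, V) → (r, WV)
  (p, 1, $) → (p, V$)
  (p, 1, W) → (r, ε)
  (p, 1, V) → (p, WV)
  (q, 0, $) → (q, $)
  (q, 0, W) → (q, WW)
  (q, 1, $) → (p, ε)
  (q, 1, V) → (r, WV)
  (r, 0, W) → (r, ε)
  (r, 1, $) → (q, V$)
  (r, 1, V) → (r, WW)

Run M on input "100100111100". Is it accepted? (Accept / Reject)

(p, 100100111100, $) ⊢ (p, 00100111100, V$) ⊢ (r, 0100111100, WV$) ⊢ (r, 100111100, V$) ⊢ (r, 00111100, WW$) ⊢ (r, 0111100, W$) ⊢ (r, 111100, $) ⊢ (q, 11100, V$) ⊢ (r, 1100, WV$)
No transition applies at (r, 1100, WV$); input not fully consumed.

Reject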